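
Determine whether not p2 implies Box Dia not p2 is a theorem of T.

Not valid

Tableau for the negation not (not p2 implies Box Dia not p2):
1. not (not p2 implies Box Dia not p2), w0
2. not p2, w0
3. not Box Dia not p2, w0
4. not Dia not p2, w1
5. p2, w1
Accessibility: w0Rw0, w0Rw1, w1Rw1
The negation has an open branch (countermodel exists).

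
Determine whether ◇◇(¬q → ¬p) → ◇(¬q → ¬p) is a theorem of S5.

Valid in S5

Tableau for the negation ¬(◇◇(¬q → ¬p) → ◇(¬q → ¬p)):
1. ¬(◇◇(¬q → ¬p) → ◇(¬q → ¬p)), u
2. ◇◇(¬q → ¬p), u   [¬→-rule on 1]
3. ¬◇(¬q → ¬p), u   [¬→-rule on 1]
4. ¬(¬q → ¬p), u   [¬◇-rule on 3 via uRu]
5. ¬q, u   [¬→-rule on 4]
6. p, u   [¬→-rule on 4]
7. ◇(¬q → ¬p), v   [◇-rule on 2: fresh world v, uRv]
8. ¬(¬q → ¬p), v   [¬◇-rule on 3 via uRv]
9. ¬q, v   [¬→-rule on 8]
10. p, v   [¬→-rule on 8]
11. ¬q → ¬p, w   [◇-rule on 7: fresh world w, vRw]
12. ¬(¬q → ¬p), w   [¬◇-rule on 3 via uRw]
13. ¬q, w   [¬→-rule on 12]
14. p, w   [¬→-rule on 12]
15. ¬p, w   [→-rule on 11 (branches; this branch)]
Accessibility: uRu, uRv, uRw, vRu, vRv, vRw, wRu, wRv, wRw
Branch closes: p and ¬p both at w.
All branches of the negation close; one closing branch shown above.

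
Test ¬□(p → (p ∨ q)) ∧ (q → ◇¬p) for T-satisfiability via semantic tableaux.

1. ¬□(p → (p ∨ q)) ∧ (q → ◇¬p), w0
2. ¬□(p → (p ∨ q)), w0
3. q → ◇¬p, w0
4. ◇¬p, w0
5. ¬(p → (p ∨ q)), w1
6. p, w1
7. ¬(p ∨ q), w1
8. ¬p, w1
9. ¬q, w1
Accessibility: w0Rw0, w0Rw1, w1Rw1
Branch closes: p and ¬p both at w1.
All branches of the tableau close; one closing branch shown above.

Unsatisfiable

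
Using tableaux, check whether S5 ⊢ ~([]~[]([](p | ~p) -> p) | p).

Tableau for the negation []~[]([](p | ~p) -> p) | p:
1. []~[]([](p | ~p) -> p) | p, 0
2. p, 0
Accessibility: 0R0
The negation has an open branch (countermodel exists).

Not valid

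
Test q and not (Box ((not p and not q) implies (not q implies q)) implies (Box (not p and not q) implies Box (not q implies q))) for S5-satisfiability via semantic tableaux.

No, unsatisfiable

1. q and not (Box ((not p and not q) implies (not q implies q)) implies (Box (not p and not q) implies Box (not q implies q))), u
2. q, u
3. not (Box ((not p and not q) implies (not q implies q)) implies (Box (not p and not q) implies Box (not q implies q))), u
4. Box ((not p and not q) implies (not q implies q)), u
5. not (Box (not p and not q) implies Box (not q implies q)), u
6. Box (not p and not q), u
7. not Box (not q implies q), u
8. (not p and not q) implies (not q implies q), u
9. not p and not q, u
10. not p, u
11. not q, u
Accessibility: uRu
Branch closes: q and not q both at u.
(One branch shown.) All branches close.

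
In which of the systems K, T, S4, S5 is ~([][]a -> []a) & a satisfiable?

K

T-tableau for the formula:
1. ~([][]a -> []a) & a, u
2. ~([][]a -> []a), u   [&-rule on 1]
3. a, u   [&-rule on 1]
4. [][]a, u   [~->-rule on 2]
5. ~[]a, u   [~->-rule on 2]
6. []a, u   [[]-rule on 4 via uRu]
7. ~a, v   [~[]-rule on 5: fresh world v, uRv]
8. []a, v   [[]-rule on 4 via uRv]
9. a, v   [[]-rule on 6 via uRv]
Accessibility: uRu, uRv, vRv
Branch closes: a and ~a both at v.
Every branch closes (one shown): unsatisfiable in T, hence also in S4, S5 (every S4/S5-frame is a T-frame).
K-tableau for the formula:
1. ~([][]a -> []a) & a, u
2. ~([][]a -> []a), u   [&-rule on 1]
3. a, u   [&-rule on 1]
4. [][]a, u   [~->-rule on 2]
5. ~[]a, u   [~->-rule on 2]
6. ~a, v   [~[]-rule on 5: fresh world v, uRv]
7. []a, v   [[]-rule on 4 via uRv]
Accessibility: uRv
Complete open branch: satisfiable in K.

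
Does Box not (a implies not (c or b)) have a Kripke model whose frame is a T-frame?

1. Box not (a implies not (c or b)), w0
2. not (a implies not (c or b)), w0
3. a, w0
4. c or b, w0
5. b, w0
Accessibility: w0Rw0

Yes, satisfiable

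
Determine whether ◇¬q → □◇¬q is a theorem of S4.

Tableau for the negation ¬(◇¬q → □◇¬q):
1. ¬(◇¬q → □◇¬q), w0
2. ◇¬q, w0   [¬→-rule on 1]
3. ¬□◇¬q, w0   [¬→-rule on 1]
4. ¬q, w1   [◇-rule on 2: fresh world w1, w0Rw1]
5. ¬◇¬q, w2   [¬□-rule on 3: fresh world w2, w0Rw2]
6. q, w2   [¬◇-rule on 5 via w2Rw2]
Accessibility: w0Rw0, w0Rw1, w0Rw2, w1Rw1, w2Rw2
The negation has an open branch (countermodel exists).

No, not valid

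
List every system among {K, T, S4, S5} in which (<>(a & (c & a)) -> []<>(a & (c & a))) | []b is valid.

S5-tableau for the negation ~((<>(a & (c & a)) -> []<>(a & (c & a))) | []b):
1. ~((<>(a & (c & a)) -> []<>(a & (c & a))) | []b), w0
2. ~(<>(a & (c & a)) -> []<>(a & (c & a))), w0
3. ~[]b, w0
4. <>(a & (c & a)), w0
5. ~[]<>(a & (c & a)), w0
6. ~b, w1
7. a & (c & a), w2
8. a, w2
9. c & a, w2
10. c, w2
11. ~<>(a & (c & a)), w3
12. ~(a & (c & a)), w0
13. ~(a & (c & a)), w1
14. ~(a & (c & a)), w2
15. ~(a & (c & a)), w3
16. ~(c & a), w0
17. ~(c & a), w1
18. ~(c & a), w2
19. ~(c & a), w3
20. ~a, w0
21. ~a, w1
22. ~a, w2
Accessibility: w0Rw0, w0Rw1, w0Rw2, w0Rw3, w1Rw0, w1Rw1, w1Rw2, w1Rw3, w2Rw0, w2Rw1, w2Rw2, w2Rw3, w3Rw0, w3Rw1, w3Rw2, w3Rw3
Branch closes: a and ~a both at w2.
Every branch closes (one shown): valid in S5.
S4-tableau for the negation ~((<>(a & (c & a)) -> []<>(a & (c & a))) | []b):
1. ~((<>(a & (c & a)) -> []<>(a & (c & a))) | []b), w0
2. ~(<>(a & (c & a)) -> []<>(a & (c & a))), w0
3. ~[]b, w0
4. <>(a & (c & a)), w0
5. ~[]<>(a & (c & a)), w0
6. ~b, w1
7. a & (c & a), w2
8. a, w2
9. c & a, w2
10. c, w2
11. ~<>(a & (c & a)), w3
12. ~(a & (c & a)), w3
13. ~(c & a), w3
14. ~a, w3
Accessibility: w0Rw0, w0Rw1, w0Rw2, w0Rw3, w1Rw1, w2Rw2, w3Rw3
Complete open branch: countermodel on an S4-frame, so not valid in S4, nor in K, T (the same frame is also a K-frame and a T-frame).

S5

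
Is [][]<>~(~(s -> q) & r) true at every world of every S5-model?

Invalid (countermodel exists)

Tableau for the negation ~[][]<>~(~(s -> q) & r):
1. ~[][]<>~(~(s -> q) & r), u
2. ~[]<>~(~(s -> q) & r), v
3. ~<>~(~(s -> q) & r), w
4. ~(s -> q) & r, u
5. ~(s -> q), u
6. r, u
7. s, u
8. ~q, u
9. ~(s -> q) & r, v
10. ~(s -> q), v
11. r, v
12. s, v
13. ~q, v
14. ~(s -> q) & r, w
15. ~(s -> q), w
16. r, w
17. s, w
18. ~q, w
Accessibility: uRu, uRv, uRw, vRu, vRv, vRw, wRu, wRv, wRw
The negation has an open branch (countermodel exists).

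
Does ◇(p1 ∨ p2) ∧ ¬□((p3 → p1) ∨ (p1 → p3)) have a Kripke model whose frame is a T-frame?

Unsatisfiable

1. ◇(p1 ∨ p2) ∧ ¬□((p3 → p1) ∨ (p1 → p3)), u
2. ◇(p1 ∨ p2), u   [∧-rule on 1]
3. ¬□((p3 → p1) ∨ (p1 → p3)), u   [∧-rule on 1]
4. p1 ∨ p2, v   [◇-rule on 2: fresh world v, uRv]
5. p2, v   [∨-rule on 4 (branches; this branch)]
6. ¬((p3 → p1) ∨ (p1 → p3)), w   [¬□-rule on 3: fresh world w, uRw]
7. ¬(p3 → p1), w   [¬∨-rule on 6]
8. ¬(p1 → p3), w   [¬∨-rule on 6]
9. p3, w   [¬→-rule on 7]
10. ¬p1, w   [¬→-rule on 7]
11. p1, w   [¬→-rule on 8]
12. ¬p3, w   [¬→-rule on 8]
Accessibility: uRu, uRv, uRw, vRv, wRw
Branch closes: p1 and ¬p1 both at w.
Every branch closes; the branch above is one of them.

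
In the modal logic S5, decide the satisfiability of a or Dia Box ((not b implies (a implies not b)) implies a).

1. a or Dia Box ((not b implies (a implies not b)) implies a), w0
2. Dia Box ((not b implies (a implies not b)) implies a), w0
3. Box ((not b implies (a implies not b)) implies a), w1
4. (not b implies (a implies not b)) implies a, w0
5. (not b implies (a implies not b)) implies a, w1
6. a, w0
7. a, w1
Accessibility: w0Rw0, w0Rw1, w1Rw0, w1Rw1

Satisfiable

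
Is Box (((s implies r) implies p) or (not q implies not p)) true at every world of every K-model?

Tableau for the negation not Box (((s implies r) implies p) or (not q implies not p)):
1. not Box (((s implies r) implies p) or (not q implies not p)), u
2. not (((s implies r) implies p) or (not q implies not p)), v
3. not ((s implies r) implies p), v
4. not (not q implies not p), v
5. s implies r, v
6. not p, v
7. not q, v
8. p, v
Accessibility: uRv
Branch closes: p and not p both at v.
Every branch of the negation's tableau closes; the branch above is one of them.

Valid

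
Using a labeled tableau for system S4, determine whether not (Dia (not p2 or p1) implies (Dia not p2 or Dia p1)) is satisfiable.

No, unsatisfiable

1. not (Dia (not p2 or p1) implies (Dia not p2 or Dia p1)), u
2. Dia (not p2 or p1), u
3. not (Dia not p2 or Dia p1), u
4. not Dia not p2, u
5. not Dia p1, u
6. p2, u
7. not p1, u
8. not p2 or p1, v
9. p2, v
10. not p1, v
11. p1, v
Accessibility: uRu, uRv, vRv
Branch closes: p1 and not p1 both at v.
Every branch closes; the branch above is one of them.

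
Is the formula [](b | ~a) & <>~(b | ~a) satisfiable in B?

No, unsatisfiable

1. [](b | ~a) & <>~(b | ~a), w0
2. [](b | ~a), w0   [&-rule on 1]
3. <>~(b | ~a), w0   [&-rule on 1]
4. b | ~a, w0   [[]-rule on 2 via w0Rw0]
5. ~a, w0   [|-rule on 4 (branches; this branch)]
6. ~(b | ~a), w1   [<>-rule on 3: fresh world w1, w0Rw1]
7. ~b, w1   [~|-rule on 6]
8. a, w1   [~|-rule on 6]
9. b | ~a, w1   [[]-rule on 2 via w0Rw1]
10. ~a, w1   [|-rule on 9 (branches; this branch)]
Accessibility: w0Rw0, w0Rw1, w1Rw0, w1Rw1
Branch closes: a and ~a both at w1.
Every branch closes; the branch above is one of them.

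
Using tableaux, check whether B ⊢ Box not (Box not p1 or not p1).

Tableau for the negation not Box not (Box not p1 or not p1):
1. not Box not (Box not p1 or not p1), 0
2. Box not p1 or not p1, 1
3. not p1, 1
Accessibility: 0R0, 0R1, 1R0, 1R1
The negation has an open branch (countermodel exists).

Not valid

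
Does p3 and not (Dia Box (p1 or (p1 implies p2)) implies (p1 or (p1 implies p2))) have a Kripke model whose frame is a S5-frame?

Unsatisfiable (every branch closes)

1. p3 and not (Dia Box (p1 or (p1 implies p2)) implies (p1 or (p1 implies p2))), u
2. p3, u   [and-rule on 1]
3. not (Dia Box (p1 or (p1 implies p2)) implies (p1 or (p1 implies p2))), u   [and-rule on 1]
4. Dia Box (p1 or (p1 implies p2)), u   [neg-implies-rule on 3]
5. not (p1 or (p1 implies p2)), u   [neg-implies-rule on 3]
6. not p1, u   [neg-or-rule on 5]
7. not (p1 implies p2), u   [neg-or-rule on 5]
8. p1, u   [neg-implies-rule on 7]
9. not p2, u   [neg-implies-rule on 7]
Accessibility: uRu
Branch closes: p1 and not p1 both at u.
All branches of the tableau close; one closing branch shown above.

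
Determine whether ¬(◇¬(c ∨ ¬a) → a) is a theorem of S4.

Tableau for the negation ◇¬(c ∨ ¬a) → a:
1. ◇¬(c ∨ ¬a) → a, u
2. a, u   [→-rule on 1 (branches; this branch)]
Accessibility: uRu
The negation has an open branch (countermodel exists).

Invalid (countermodel exists)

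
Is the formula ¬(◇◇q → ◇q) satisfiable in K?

Satisfiable

1. ¬(◇◇q → ◇q), w0
2. ◇◇q, w0   [¬→-rule on 1]
3. ¬◇q, w0   [¬→-rule on 1]
4. ◇q, w1   [◇-rule on 2: fresh world w1, w0Rw1]
5. ¬q, w1   [¬◇-rule on 3 via w0Rw1]
6. q, w2   [◇-rule on 4: fresh world w2, w1Rw2]
Accessibility: w0Rw1, w1Rw2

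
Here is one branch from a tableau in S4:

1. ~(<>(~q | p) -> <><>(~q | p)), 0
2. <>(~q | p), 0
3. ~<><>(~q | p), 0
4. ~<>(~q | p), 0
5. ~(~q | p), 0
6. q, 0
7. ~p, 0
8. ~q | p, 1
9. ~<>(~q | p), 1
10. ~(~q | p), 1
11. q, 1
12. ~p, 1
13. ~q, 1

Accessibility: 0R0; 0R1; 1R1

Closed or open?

Yes, closed

Both q and ~q appear at 1.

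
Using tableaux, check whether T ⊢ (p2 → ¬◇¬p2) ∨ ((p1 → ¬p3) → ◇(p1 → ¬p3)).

Valid in T

Tableau for the negation ¬((p2 → ¬◇¬p2) ∨ ((p1 → ¬p3) → ◇(p1 → ¬p3))):
1. ¬((p2 → ¬◇¬p2) ∨ ((p1 → ¬p3) → ◇(p1 → ¬p3))), w0
2. ¬(p2 → ¬◇¬p2), w0
3. ¬((p1 → ¬p3) → ◇(p1 → ¬p3)), w0
4. p2, w0
5. ◇¬p2, w0
6. p1 → ¬p3, w0
7. ¬◇(p1 → ¬p3), w0
8. ¬(p1 → ¬p3), w0
9. p1, w0
10. p3, w0
11. ¬p3, w0
Accessibility: w0Rw0
Branch closes: p3 and ¬p3 both at w0.
Every branch of the negation's tableau closes; the branch above is one of them.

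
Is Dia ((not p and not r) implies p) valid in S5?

Tableau for the negation not Dia ((not p and not r) implies p):
1. not Dia ((not p and not r) implies p), w0
2. not ((not p and not r) implies p), w0   [neg-Dia-rule on 1 via w0Rw0]
3. not p and not r, w0   [neg-implies-rule on 2]
4. not p, w0   [neg-implies-rule on 2]
5. not r, w0   [and-rule on 3]
Accessibility: w0Rw0
The negation has an open branch (countermodel exists).

Not valid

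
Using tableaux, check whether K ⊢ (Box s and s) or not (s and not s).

Tableau for the negation not ((Box s and s) or not (s and not s)):
1. not ((Box s and s) or not (s and not s)), w0
2. not (Box s and s), w0
3. s and not s, w0
4. s, w0
5. not s, w0
Branch closes: s and not s both at w0.
All branches of the negation close; one closing branch shown above.

Yes, valid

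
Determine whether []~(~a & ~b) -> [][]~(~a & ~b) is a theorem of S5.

Valid in S5

Tableau for the negation ~([]~(~a & ~b) -> [][]~(~a & ~b)):
1. ~([]~(~a & ~b) -> [][]~(~a & ~b)), w0
2. []~(~a & ~b), w0
3. ~[][]~(~a & ~b), w0
4. ~(~a & ~b), w0
5. b, w0
6. ~[]~(~a & ~b), w1
7. ~(~a & ~b), w1
8. b, w1
9. ~a & ~b, w2
10. ~a, w2
11. ~b, w2
12. ~(~a & ~b), w2
13. b, w2
Accessibility: w0Rw0, w0Rw1, w0Rw2, w1Rw0, w1Rw1, w1Rw2, w2Rw0, w2Rw1, w2Rw2
Branch closes: b and ~b both at w2.
Every branch of the negation's tableau closes; the branch above is one of them.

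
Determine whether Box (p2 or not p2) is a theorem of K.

Valid

Tableau for the negation not Box (p2 or not p2):
1. not Box (p2 or not p2), u
2. not (p2 or not p2), v   [neg-Box-rule on 1: fresh world v, uRv]
3. not p2, v   [neg-or-rule on 2]
4. p2, v   [neg-or-rule on 2]
Accessibility: uRv
Branch closes: p2 and not p2 both at v.
All branches of the negation close; one closing branch shown above.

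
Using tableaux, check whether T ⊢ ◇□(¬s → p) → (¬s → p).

Tableau for the negation ¬(◇□(¬s → p) → (¬s → p)):
1. ¬(◇□(¬s → p) → (¬s → p)), 0
2. ◇□(¬s → p), 0
3. ¬(¬s → p), 0
4. ¬s, 0
5. ¬p, 0
6. □(¬s → p), 1
7. ¬s → p, 1
8. p, 1
Accessibility: 0R0, 0R1, 1R1
The negation has an open branch (countermodel exists).

Not valid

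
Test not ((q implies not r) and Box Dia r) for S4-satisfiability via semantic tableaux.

1. not ((q implies not r) and Box Dia r), 0
2. not Box Dia r, 0
3. not Dia r, 1
4. not r, 1
Accessibility: 0R0, 0R1, 1R1

Satisfiable (open branch found)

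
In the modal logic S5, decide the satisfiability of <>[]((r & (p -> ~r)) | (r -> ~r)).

1. <>[]((r & (p -> ~r)) | (r -> ~r)), w0
2. []((r & (p -> ~r)) | (r -> ~r)), w1
3. (r & (p -> ~r)) | (r -> ~r), w0
4. (r & (p -> ~r)) | (r -> ~r), w1
5. r -> ~r, w0
6. r -> ~r, w1
7. ~r, w0
8. ~r, w1
Accessibility: w0Rw0, w0Rw1, w1Rw0, w1Rw1

Yes, satisfiable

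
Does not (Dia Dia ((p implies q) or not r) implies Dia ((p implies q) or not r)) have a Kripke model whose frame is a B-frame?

Satisfiable (open branch found)

1. not (Dia Dia ((p implies q) or not r) implies Dia ((p implies q) or not r)), u
2. Dia Dia ((p implies q) or not r), u   [neg-implies-rule on 1]
3. not Dia ((p implies q) or not r), u   [neg-implies-rule on 1]
4. not ((p implies q) or not r), u   [neg-Dia-rule on 3 via uRu]
5. not (p implies q), u   [neg-or-rule on 4]
6. r, u   [neg-or-rule on 4]
7. p, u   [neg-implies-rule on 5]
8. not q, u   [neg-implies-rule on 5]
9. Dia ((p implies q) or not r), v   [Dia-rule on 2: fresh world v, uRv]
10. not ((p implies q) or not r), v   [neg-Dia-rule on 3 via uRv]
11. not (p implies q), v   [neg-or-rule on 10]
12. r, v   [neg-or-rule on 10]
13. p, v   [neg-implies-rule on 11]
14. not q, v   [neg-implies-rule on 11]
15. (p implies q) or not r, w   [Dia-rule on 9: fresh world w, vRw]
16. not r, w   [or-rule on 15 (branches; this branch)]
Accessibility: uRu, uRv, vRu, vRv, vRw, wRv, wRw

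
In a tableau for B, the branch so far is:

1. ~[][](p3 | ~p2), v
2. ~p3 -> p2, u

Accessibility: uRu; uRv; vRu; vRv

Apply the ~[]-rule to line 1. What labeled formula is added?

a fresh world w with vRw, and ~[](p3 | ~p2) at w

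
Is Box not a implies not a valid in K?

Tableau for the negation not (Box not a implies not a):
1. not (Box not a implies not a), u
2. Box not a, u
3. a, u
The negation has an open branch (countermodel exists).

Invalid (countermodel exists)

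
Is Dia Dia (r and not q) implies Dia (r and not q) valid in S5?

Tableau for the negation not (Dia Dia (r and not q) implies Dia (r and not q)):
1. not (Dia Dia (r and not q) implies Dia (r and not q)), 0
2. Dia Dia (r and not q), 0
3. not Dia (r and not q), 0
4. not (r and not q), 0
5. q, 0
6. Dia (r and not q), 1
7. not (r and not q), 1
8. q, 1
9. r and not q, 2
10. r, 2
11. not q, 2
12. not (r and not q), 2
13. q, 2
Accessibility: 0R0, 0R1, 0R2, 1R0, 1R1, 1R2, 2R0, 2R1, 2R2
Branch closes: q and not q both at 2.
All branches of the negation close; one closing branch shown above.

Valid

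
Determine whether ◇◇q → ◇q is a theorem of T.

No, not valid

Tableau for the negation ¬(◇◇q → ◇q):
1. ¬(◇◇q → ◇q), 0
2. ◇◇q, 0
3. ¬◇q, 0
4. ¬q, 0
5. ◇q, 1
6. ¬q, 1
7. q, 2
Accessibility: 0R0, 0R1, 1R1, 1R2, 2R2
The negation has an open branch (countermodel exists).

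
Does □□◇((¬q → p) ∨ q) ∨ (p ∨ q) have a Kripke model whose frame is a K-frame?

Yes, satisfiable

1. □□◇((¬q → p) ∨ q) ∨ (p ∨ q), 0
2. p ∨ q, 0
3. q, 0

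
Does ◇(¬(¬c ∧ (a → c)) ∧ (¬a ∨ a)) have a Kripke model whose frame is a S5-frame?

1. ◇(¬(¬c ∧ (a → c)) ∧ (¬a ∨ a)), 0
2. ¬(¬c ∧ (a → c)) ∧ (¬a ∨ a), 1   [◇-rule on 1: fresh world 1, 0R1]
3. ¬(¬c ∧ (a → c)), 1   [∧-rule on 2]
4. ¬a ∨ a, 1   [∧-rule on 2]
5. ¬(a → c), 1   [¬∧-rule on 3 (branches; this branch)]
6. a, 1   [¬→-rule on 5]
7. ¬c, 1   [¬→-rule on 5]
Accessibility: 0R0, 0R1, 1R0, 1R1

Yes, satisfiable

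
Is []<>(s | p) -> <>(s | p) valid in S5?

Tableau for the negation ~([]<>(s | p) -> <>(s | p)):
1. ~([]<>(s | p) -> <>(s | p)), u
2. []<>(s | p), u   [~->-rule on 1]
3. ~<>(s | p), u   [~->-rule on 1]
4. <>(s | p), u   [[]-rule on 2 via uRu]
5. ~(s | p), u   [~<>-rule on 3 via uRu]
6. ~s, u   [~|-rule on 5]
7. ~p, u   [~|-rule on 5]
8. s | p, v   [<>-rule on 4: fresh world v, uRv]
9. <>(s | p), v   [[]-rule on 2 via uRv]
10. ~(s | p), v   [~<>-rule on 3 via uRv]
11. ~s, v   [~|-rule on 10]
12. ~p, v   [~|-rule on 10]
13. p, v   [|-rule on 8 (branches; this branch)]
Accessibility: uRu, uRv, vRu, vRv
Branch closes: p and ~p both at v.
All branches of the negation close; one closing branch shown above.

Valid in S5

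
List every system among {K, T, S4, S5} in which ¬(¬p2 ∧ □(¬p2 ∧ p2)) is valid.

T, S4, S5

K-tableau for the negation ¬p2 ∧ □(¬p2 ∧ p2):
1. ¬p2 ∧ □(¬p2 ∧ p2), u
2. ¬p2, u   [∧-rule on 1]
3. □(¬p2 ∧ p2), u   [∧-rule on 1]
Complete open branch: countermodel on a K-frame, so not valid in K.
T-tableau for the negation ¬p2 ∧ □(¬p2 ∧ p2):
1. ¬p2 ∧ □(¬p2 ∧ p2), u
2. ¬p2, u   [∧-rule on 1]
3. □(¬p2 ∧ p2), u   [∧-rule on 1]
4. ¬p2 ∧ p2, u   [□-rule on 3 via uRu]
5. p2, u   [∧-rule on 4]
Accessibility: uRu
Branch closes: p2 and ¬p2 both at u.
Every branch closes (one shown): valid in T, hence also in S4, S5 (every theorem of T is a theorem of S4 and S5).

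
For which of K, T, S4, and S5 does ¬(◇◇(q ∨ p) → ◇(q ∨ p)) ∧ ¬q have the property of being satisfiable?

S4-tableau for the formula:
1. ¬(◇◇(q ∨ p) → ◇(q ∨ p)) ∧ ¬q, 0
2. ¬(◇◇(q ∨ p) → ◇(q ∨ p)), 0   [∧-rule on 1]
3. ¬q, 0   [∧-rule on 1]
4. ◇◇(q ∨ p), 0   [¬→-rule on 2]
5. ¬◇(q ∨ p), 0   [¬→-rule on 2]
6. ¬(q ∨ p), 0   [¬◇-rule on 5 via 0R0]
7. ¬p, 0   [¬∨-rule on 6]
8. ◇(q ∨ p), 1   [◇-rule on 4: fresh world 1, 0R1]
9. ¬(q ∨ p), 1   [¬◇-rule on 5 via 0R1]
10. ¬q, 1   [¬∨-rule on 9]
11. ¬p, 1   [¬∨-rule on 9]
12. q ∨ p, 2   [◇-rule on 8: fresh world 2, 1R2]
13. ¬(q ∨ p), 2   [¬◇-rule on 5 via 0R2]
14. ¬q, 2   [¬∨-rule on 13]
15. ¬p, 2   [¬∨-rule on 13]
16. p, 2   [∨-rule on 12 (branches; this branch)]
Accessibility: 0R0, 0R1, 0R2, 1R1, 1R2, 2R2
Branch closes: p and ¬p both at 2.
Every branch closes (one shown): unsatisfiable in S4, hence also in S5 (every S5-frame is an S4-frame).
T-tableau for the formula:
1. ¬(◇◇(q ∨ p) → ◇(q ∨ p)) ∧ ¬q, 0
2. ¬(◇◇(q ∨ p) → ◇(q ∨ p)), 0   [∧-rule on 1]
3. ¬q, 0   [∧-rule on 1]
4. ◇◇(q ∨ p), 0   [¬→-rule on 2]
5. ¬◇(q ∨ p), 0   [¬→-rule on 2]
6. ¬(q ∨ p), 0   [¬◇-rule on 5 via 0R0]
7. ¬p, 0   [¬∨-rule on 6]
8. ◇(q ∨ p), 1   [◇-rule on 4: fresh world 1, 0R1]
9. ¬(q ∨ p), 1   [¬◇-rule on 5 via 0R1]
10. ¬q, 1   [¬∨-rule on 9]
11. ¬p, 1   [¬∨-rule on 9]
12. q ∨ p, 2   [◇-rule on 8: fresh world 2, 1R2]
13. p, 2   [∨-rule on 12 (branches; this branch)]
Accessibility: 0R0, 0R1, 1R1, 1R2, 2R2
Complete open branch: satisfiable in T, hence also in K (this T-model is also a K-model).

K, T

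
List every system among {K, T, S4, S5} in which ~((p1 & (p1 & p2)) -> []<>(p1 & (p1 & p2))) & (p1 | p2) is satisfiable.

K, T, S4

S5-tableau for the formula:
1. ~((p1 & (p1 & p2)) -> []<>(p1 & (p1 & p2))) & (p1 | p2), u
2. ~((p1 & (p1 & p2)) -> []<>(p1 & (p1 & p2))), u
3. p1 | p2, u
4. p1 & (p1 & p2), u
5. ~[]<>(p1 & (p1 & p2)), u
6. p1, u
7. p1 & p2, u
8. p2, u
9. ~<>(p1 & (p1 & p2)), v
10. ~(p1 & (p1 & p2)), u
11. ~(p1 & (p1 & p2)), v
12. ~(p1 & p2), u
13. ~(p1 & p2), v
14. ~p2, u
Accessibility: uRu, uRv, vRu, vRv
Branch closes: p2 and ~p2 both at u.
Every branch closes (one shown): unsatisfiable in S5.
S4-tableau for the formula:
1. ~((p1 & (p1 & p2)) -> []<>(p1 & (p1 & p2))) & (p1 | p2), u
2. ~((p1 & (p1 & p2)) -> []<>(p1 & (p1 & p2))), u
3. p1 | p2, u
4. p1 & (p1 & p2), u
5. ~[]<>(p1 & (p1 & p2)), u
6. p1, u
7. p1 & p2, u
8. p2, u
9. ~<>(p1 & (p1 & p2)), v
10. ~(p1 & (p1 & p2)), v
11. ~(p1 & p2), v
12. ~p2, v
Accessibility: uRu, uRv, vRv
Complete open branch: satisfiable in S4, hence also in K, T (this S4-model is also a K-model and a T-model).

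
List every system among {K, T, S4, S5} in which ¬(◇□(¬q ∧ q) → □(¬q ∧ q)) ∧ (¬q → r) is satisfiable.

K-tableau for the formula:
1. ¬(◇□(¬q ∧ q) → □(¬q ∧ q)) ∧ (¬q → r), w0
2. ¬(◇□(¬q ∧ q) → □(¬q ∧ q)), w0
3. ¬q → r, w0
4. ◇□(¬q ∧ q), w0
5. ¬□(¬q ∧ q), w0
6. r, w0
7. □(¬q ∧ q), w1
8. ¬(¬q ∧ q), w2
9. ¬q, w2
Accessibility: w0Rw1, w0Rw2
Complete open branch: satisfiable in K.
T-tableau for the formula:
1. ¬(◇□(¬q ∧ q) → □(¬q ∧ q)) ∧ (¬q → r), w0
2. ¬(◇□(¬q ∧ q) → □(¬q ∧ q)), w0
3. ¬q → r, w0
4. ◇□(¬q ∧ q), w0
5. ¬□(¬q ∧ q), w0
6. r, w0
7. □(¬q ∧ q), w1
8. ¬q ∧ q, w1
9. ¬q, w1
10. q, w1
Accessibility: w0Rw0, w0Rw1, w1Rw1
Branch closes: q and ¬q both at w1.
Every branch closes (one shown): unsatisfiable in T, hence also in S4, S5 (every S4/S5-frame is a T-frame).

K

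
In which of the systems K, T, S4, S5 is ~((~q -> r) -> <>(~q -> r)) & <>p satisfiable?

T-tableau for the formula:
1. ~((~q -> r) -> <>(~q -> r)) & <>p, 0
2. ~((~q -> r) -> <>(~q -> r)), 0
3. <>p, 0
4. ~q -> r, 0
5. ~<>(~q -> r), 0
6. ~(~q -> r), 0
7. ~q, 0
8. ~r, 0
9. r, 0
Accessibility: 0R0
Branch closes: r and ~r both at 0.
Every branch closes (one shown): unsatisfiable in T, hence also in S4, S5 (every S4/S5-frame is a T-frame).
K-tableau for the formula:
1. ~((~q -> r) -> <>(~q -> r)) & <>p, 0
2. ~((~q -> r) -> <>(~q -> r)), 0
3. <>p, 0
4. ~q -> r, 0
5. ~<>(~q -> r), 0
6. r, 0
7. p, 1
8. ~(~q -> r), 1
9. ~q, 1
10. ~r, 1
Accessibility: 0R1
Complete open branch: satisfiable in K.

K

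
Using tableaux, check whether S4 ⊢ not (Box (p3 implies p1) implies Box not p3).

Tableau for the negation Box (p3 implies p1) implies Box not p3:
1. Box (p3 implies p1) implies Box not p3, 0
2. Box not p3, 0
3. not p3, 0
Accessibility: 0R0
The negation has an open branch (countermodel exists).

Not valid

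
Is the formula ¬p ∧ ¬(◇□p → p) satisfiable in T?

1. ¬p ∧ ¬(◇□p → p), w0
2. ¬p, w0
3. ¬(◇□p → p), w0
4. ◇□p, w0
5. □p, w1
6. p, w1
Accessibility: w0Rw0, w0Rw1, w1Rw1

Satisfiable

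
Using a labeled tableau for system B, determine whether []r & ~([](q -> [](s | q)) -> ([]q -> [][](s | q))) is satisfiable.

No, unsatisfiable

1. []r & ~([](q -> [](s | q)) -> ([]q -> [][](s | q))), 0
2. []r, 0
3. ~([](q -> [](s | q)) -> ([]q -> [][](s | q))), 0
4. [](q -> [](s | q)), 0
5. ~([]q -> [][](s | q)), 0
6. []q, 0
7. ~[][](s | q), 0
8. r, 0
9. q -> [](s | q), 0
10. q, 0
11. [](s | q), 0
12. s | q, 0
13. ~[](s | q), 1
14. r, 1
15. q -> [](s | q), 1
16. q, 1
17. s | q, 1
18. [](s | q), 1
19. ~(s | q), 2
20. ~s, 2
21. ~q, 2
22. s | q, 2
23. q, 2
Accessibility: 0R0, 0R1, 1R0, 1R1, 1R2, 2R1, 2R2
Branch closes: q and ~q both at 2.
Every branch closes; the branch above is one of them.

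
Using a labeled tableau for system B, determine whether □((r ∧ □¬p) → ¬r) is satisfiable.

Yes, satisfiable

1. □((r ∧ □¬p) → ¬r), w0
2. (r ∧ □¬p) → ¬r, w0
3. ¬r, w0
Accessibility: w0Rw0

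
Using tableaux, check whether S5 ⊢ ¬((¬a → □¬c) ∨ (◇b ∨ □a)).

Tableau for the negation (¬a → □¬c) ∨ (◇b ∨ □a):
1. (¬a → □¬c) ∨ (◇b ∨ □a), 0
2. ◇b ∨ □a, 0   [∨-rule on 1 (branches; this branch)]
3. □a, 0   [∨-rule on 2 (branches; this branch)]
4. a, 0   [□-rule on 3 via 0R0]
Accessibility: 0R0
The negation has an open branch (countermodel exists).

No, not valid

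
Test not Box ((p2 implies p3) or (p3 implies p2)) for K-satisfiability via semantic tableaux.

No, unsatisfiable

1. not Box ((p2 implies p3) or (p3 implies p2)), u
2. not ((p2 implies p3) or (p3 implies p2)), v
3. not (p2 implies p3), v
4. not (p3 implies p2), v
5. p2, v
6. not p3, v
7. p3, v
8. not p2, v
Accessibility: uRv
Branch closes: p3 and not p3 both at v.
(One branch shown.) All branches close.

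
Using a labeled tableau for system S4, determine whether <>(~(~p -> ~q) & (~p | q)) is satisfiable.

1. <>(~(~p -> ~q) & (~p | q)), 0
2. ~(~p -> ~q) & (~p | q), 1
3. ~(~p -> ~q), 1
4. ~p | q, 1
5. ~p, 1
6. q, 1
Accessibility: 0R0, 0R1, 1R1

Satisfiable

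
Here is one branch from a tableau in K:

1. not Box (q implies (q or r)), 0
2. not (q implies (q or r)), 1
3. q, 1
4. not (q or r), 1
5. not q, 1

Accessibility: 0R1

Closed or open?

Yes, closed

Both q and not q appear at 1.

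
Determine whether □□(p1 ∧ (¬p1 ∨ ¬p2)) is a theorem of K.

No, not valid

Tableau for the negation ¬□□(p1 ∧ (¬p1 ∨ ¬p2)):
1. ¬□□(p1 ∧ (¬p1 ∨ ¬p2)), w0
2. ¬□(p1 ∧ (¬p1 ∨ ¬p2)), w1
3. ¬(p1 ∧ (¬p1 ∨ ¬p2)), w2
4. ¬(¬p1 ∨ ¬p2), w2
5. p1, w2
6. p2, w2
Accessibility: w0Rw1, w1Rw2
The negation has an open branch (countermodel exists).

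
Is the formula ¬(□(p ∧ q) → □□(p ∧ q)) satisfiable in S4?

1. ¬(□(p ∧ q) → □□(p ∧ q)), w0
2. □(p ∧ q), w0
3. ¬□□(p ∧ q), w0
4. p ∧ q, w0
5. p, w0
6. q, w0
7. ¬□(p ∧ q), w1
8. p ∧ q, w1
9. p, w1
10. q, w1
11. ¬(p ∧ q), w2
12. p ∧ q, w2
13. p, w2
14. q, w2
15. ¬q, w2
Accessibility: w0Rw0, w0Rw1, w0Rw2, w1Rw1, w1Rw2, w2Rw2
Branch closes: q and ¬q both at w2.
All branches of the tableau close; one closing branch shown above.

No, unsatisfiable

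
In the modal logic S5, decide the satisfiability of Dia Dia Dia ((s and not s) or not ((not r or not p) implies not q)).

Yes, satisfiable

1. Dia Dia Dia ((s and not s) or not ((not r or not p) implies not q)), 0
2. Dia Dia ((s and not s) or not ((not r or not p) implies not q)), 1
3. Dia ((s and not s) or not ((not r or not p) implies not q)), 2
4. (s and not s) or not ((not r or not p) implies not q), 3
5. not ((not r or not p) implies not q), 3
6. not r or not p, 3
7. q, 3
8. not p, 3
Accessibility: 0R0, 0R1, 0R2, 0R3, 1R0, 1R1, 1R2, 1R3, 2R0, 2R1, 2R2, 2R3, 3R0, 3R1, 3R2, 3R3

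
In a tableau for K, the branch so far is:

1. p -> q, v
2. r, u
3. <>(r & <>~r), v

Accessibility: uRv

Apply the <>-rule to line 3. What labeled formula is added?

a fresh world w with vRw, and r & <>~r at w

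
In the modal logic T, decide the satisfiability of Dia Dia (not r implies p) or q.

1. Dia Dia (not r implies p) or q, u
2. q, u
Accessibility: uRu

Satisfiable (open branch found)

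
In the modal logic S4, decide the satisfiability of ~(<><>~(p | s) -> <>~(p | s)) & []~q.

1. ~(<><>~(p | s) -> <>~(p | s)) & []~q, w0
2. ~(<><>~(p | s) -> <>~(p | s)), w0   [&-rule on 1]
3. []~q, w0   [&-rule on 1]
4. <><>~(p | s), w0   [~->-rule on 2]
5. ~<>~(p | s), w0   [~->-rule on 2]
6. ~q, w0   [[]-rule on 3 via w0Rw0]
7. p | s, w0   [~<>-rule on 5 via w0Rw0]
8. s, w0   [|-rule on 7 (branches; this branch)]
9. <>~(p | s), w1   [<>-rule on 4: fresh world w1, w0Rw1]
10. ~q, w1   [[]-rule on 3 via w0Rw1]
11. p | s, w1   [~<>-rule on 5 via w0Rw1]
12. s, w1   [|-rule on 11 (branches; this branch)]
13. ~(p | s), w2   [<>-rule on 9: fresh world w2, w1Rw2]
14. ~p, w2   [~|-rule on 13]
15. ~s, w2   [~|-rule on 13]
16. ~q, w2   [[]-rule on 3 via w0Rw2]
17. p | s, w2   [~<>-rule on 5 via w0Rw2]
18. s, w2   [|-rule on 17 (branches; this branch)]
Accessibility: w0Rw0, w0Rw1, w0Rw2, w1Rw1, w1Rw2, w2Rw2
Branch closes: s and ~s both at w2.
Every branch closes; the branch above is one of them.

Unsatisfiable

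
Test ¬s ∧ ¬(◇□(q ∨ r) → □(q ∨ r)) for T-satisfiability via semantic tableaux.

Satisfiable (open branch found)

1. ¬s ∧ ¬(◇□(q ∨ r) → □(q ∨ r)), 0
2. ¬s, 0
3. ¬(◇□(q ∨ r) → □(q ∨ r)), 0
4. ◇□(q ∨ r), 0
5. ¬□(q ∨ r), 0
6. □(q ∨ r), 1
7. q ∨ r, 1
8. r, 1
9. ¬(q ∨ r), 2
10. ¬q, 2
11. ¬r, 2
Accessibility: 0R0, 0R1, 0R2, 1R1, 2R2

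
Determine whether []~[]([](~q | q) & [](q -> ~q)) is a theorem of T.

Invalid (countermodel exists)

Tableau for the negation ~[]~[]([](~q | q) & [](q -> ~q)):
1. ~[]~[]([](~q | q) & [](q -> ~q)), u
2. []([](~q | q) & [](q -> ~q)), v
3. [](~q | q) & [](q -> ~q), v
4. [](~q | q), v
5. [](q -> ~q), v
6. ~q | q, v
7. q -> ~q, v
8. ~q, v
Accessibility: uRu, uRv, vRv
The negation has an open branch (countermodel exists).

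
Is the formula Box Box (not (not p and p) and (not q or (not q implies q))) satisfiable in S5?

Satisfiable

1. Box Box (not (not p and p) and (not q or (not q implies q))), 0
2. Box (not (not p and p) and (not q or (not q implies q))), 0
3. not (not p and p) and (not q or (not q implies q)), 0
4. not (not p and p), 0
5. not q or (not q implies q), 0
6. not p, 0
7. not q implies q, 0
8. q, 0
Accessibility: 0R0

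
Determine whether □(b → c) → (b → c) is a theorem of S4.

Valid

Tableau for the negation ¬(□(b → c) → (b → c)):
1. ¬(□(b → c) → (b → c)), u
2. □(b → c), u
3. ¬(b → c), u
4. b, u
5. ¬c, u
6. b → c, u
7. c, u
Accessibility: uRu
Branch closes: c and ¬c both at u.
All branches of the negation close; one closing branch shown above.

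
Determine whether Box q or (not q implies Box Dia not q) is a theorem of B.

Tableau for the negation not (Box q or (not q implies Box Dia not q)):
1. not (Box q or (not q implies Box Dia not q)), 0
2. not Box q, 0
3. not (not q implies Box Dia not q), 0
4. not q, 0
5. not Box Dia not q, 0
6. not q, 1
7. not Dia not q, 2
8. q, 0
Accessibility: 0R0, 0R1, 0R2, 1R0, 1R1, 2R0, 2R2
Branch closes: q and not q both at 0.
Every branch of the negation's tableau closes; the branch above is one of them.

Valid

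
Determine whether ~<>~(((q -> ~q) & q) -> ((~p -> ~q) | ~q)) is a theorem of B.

Tableau for the negation <>~(((q -> ~q) & q) -> ((~p -> ~q) | ~q)):
1. <>~(((q -> ~q) & q) -> ((~p -> ~q) | ~q)), u
2. ~(((q -> ~q) & q) -> ((~p -> ~q) | ~q)), v
3. (q -> ~q) & q, v
4. ~((~p -> ~q) | ~q), v
5. q -> ~q, v
6. q, v
7. ~(~p -> ~q), v
8. ~p, v
9. ~q, v
Accessibility: uRu, uRv, vRu, vRv
Branch closes: q and ~q both at v.
All branches of the negation close; one closing branch shown above.

Yes, valid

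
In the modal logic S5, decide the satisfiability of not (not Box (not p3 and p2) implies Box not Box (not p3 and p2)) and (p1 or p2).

No, unsatisfiable

1. not (not Box (not p3 and p2) implies Box not Box (not p3 and p2)) and (p1 or p2), w0
2. not (not Box (not p3 and p2) implies Box not Box (not p3 and p2)), w0
3. p1 or p2, w0
4. not Box (not p3 and p2), w0
5. not Box not Box (not p3 and p2), w0
6. p2, w0
7. not (not p3 and p2), w1
8. not p2, w1
9. Box (not p3 and p2), w2
10. not p3 and p2, w0
11. not p3, w0
12. not p3 and p2, w1
13. not p3, w1
14. p2, w1
Accessibility: w0Rw0, w0Rw1, w0Rw2, w1Rw0, w1Rw1, w1Rw2, w2Rw0, w2Rw1, w2Rw2
Branch closes: p2 and not p2 both at w1.
Every branch closes; the branch above is one of them.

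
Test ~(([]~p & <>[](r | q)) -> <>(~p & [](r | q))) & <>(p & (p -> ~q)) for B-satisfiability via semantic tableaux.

1. ~(([]~p & <>[](r | q)) -> <>(~p & [](r | q))) & <>(p & (p -> ~q)), 0
2. ~(([]~p & <>[](r | q)) -> <>(~p & [](r | q))), 0
3. <>(p & (p -> ~q)), 0
4. []~p & <>[](r | q), 0
5. ~<>(~p & [](r | q)), 0
6. []~p, 0
7. <>[](r | q), 0
8. ~(~p & [](r | q)), 0
9. ~p, 0
10. ~[](r | q), 0
11. p & (p -> ~q), 1
12. p, 1
13. p -> ~q, 1
14. ~(~p & [](r | q)), 1
15. ~p, 1
Accessibility: 0R0, 0R1, 1R0, 1R1
Branch closes: p and ~p both at 1.
(One branch shown.) All branches close.

Unsatisfiable (every branch closes)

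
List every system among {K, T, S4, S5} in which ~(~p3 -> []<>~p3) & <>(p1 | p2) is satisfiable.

K, T, S4

S5-tableau for the formula:
1. ~(~p3 -> []<>~p3) & <>(p1 | p2), 0
2. ~(~p3 -> []<>~p3), 0
3. <>(p1 | p2), 0
4. ~p3, 0
5. ~[]<>~p3, 0
6. p1 | p2, 1
7. p2, 1
8. ~<>~p3, 2
9. p3, 0
Accessibility: 0R0, 0R1, 0R2, 1R0, 1R1, 1R2, 2R0, 2R1, 2R2
Branch closes: p3 and ~p3 both at 0.
Every branch closes (one shown): unsatisfiable in S5.
S4-tableau for the formula:
1. ~(~p3 -> []<>~p3) & <>(p1 | p2), 0
2. ~(~p3 -> []<>~p3), 0
3. <>(p1 | p2), 0
4. ~p3, 0
5. ~[]<>~p3, 0
6. p1 | p2, 1
7. p2, 1
8. ~<>~p3, 2
9. p3, 2
Accessibility: 0R0, 0R1, 0R2, 1R1, 2R2
Complete open branch: satisfiable in S4, hence also in K, T (this S4-model is also a K-model and a T-model).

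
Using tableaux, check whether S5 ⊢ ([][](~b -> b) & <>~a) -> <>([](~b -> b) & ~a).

Tableau for the negation ~(([][](~b -> b) & <>~a) -> <>([](~b -> b) & ~a)):
1. ~(([][](~b -> b) & <>~a) -> <>([](~b -> b) & ~a)), u
2. [][](~b -> b) & <>~a, u
3. ~<>([](~b -> b) & ~a), u
4. [][](~b -> b), u
5. <>~a, u
6. ~([](~b -> b) & ~a), u
7. [](~b -> b), u
8. ~b -> b, u
9. a, u
10. b, u
11. ~a, v
12. ~([](~b -> b) & ~a), v
13. [](~b -> b), v
14. ~b -> b, v
15. ~[](~b -> b), v
16. b, v
17. ~(~b -> b), w
18. ~b, w
19. ~([](~b -> b) & ~a), w
20. [](~b -> b), w
21. ~b -> b, w
22. a, w
23. b, w
Accessibility: uRu, uRv, uRw, vRu, vRv, vRw, wRu, wRv, wRw
Branch closes: b and ~b both at w.
All branches of the negation close; one closing branch shown above.

Valid in S5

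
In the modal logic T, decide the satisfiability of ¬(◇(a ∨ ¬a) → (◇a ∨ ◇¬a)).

Unsatisfiable (every branch closes)

1. ¬(◇(a ∨ ¬a) → (◇a ∨ ◇¬a)), u
2. ◇(a ∨ ¬a), u
3. ¬(◇a ∨ ◇¬a), u
4. ¬◇a, u
5. ¬◇¬a, u
6. ¬a, u
7. a, u
Accessibility: uRu
Branch closes: a and ¬a both at u.
(One branch shown.) All branches close.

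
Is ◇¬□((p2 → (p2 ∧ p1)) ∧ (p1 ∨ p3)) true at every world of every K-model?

No, not valid

Tableau for the negation ¬◇¬□((p2 → (p2 ∧ p1)) ∧ (p1 ∨ p3)):
1. ¬◇¬□((p2 → (p2 ∧ p1)) ∧ (p1 ∨ p3)), w0
The negation has an open branch (countermodel exists).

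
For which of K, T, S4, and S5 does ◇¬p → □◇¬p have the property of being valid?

S5

S5-tableau for the negation ¬(◇¬p → □◇¬p):
1. ¬(◇¬p → □◇¬p), 0
2. ◇¬p, 0   [¬→-rule on 1]
3. ¬□◇¬p, 0   [¬→-rule on 1]
4. ¬p, 1   [◇-rule on 2: fresh world 1, 0R1]
5. ¬◇¬p, 2   [¬□-rule on 3: fresh world 2, 0R2]
6. p, 0   [¬◇-rule on 5 via 2R0]
7. p, 1   [¬◇-rule on 5 via 2R1]
Accessibility: 0R0, 0R1, 0R2, 1R0, 1R1, 1R2, 2R0, 2R1, 2R2
Branch closes: p and ¬p both at 1.
Every branch closes (one shown): valid in S5.
S4-tableau for the negation ¬(◇¬p → □◇¬p):
1. ¬(◇¬p → □◇¬p), 0
2. ◇¬p, 0   [¬→-rule on 1]
3. ¬□◇¬p, 0   [¬→-rule on 1]
4. ¬p, 1   [◇-rule on 2: fresh world 1, 0R1]
5. ¬◇¬p, 2   [¬□-rule on 3: fresh world 2, 0R2]
6. p, 2   [¬◇-rule on 5 via 2R2]
Accessibility: 0R0, 0R1, 0R2, 1R1, 2R2
Complete open branch: countermodel on an S4-frame, so not valid in S4, nor in K, T (the same frame is also a K-frame and a T-frame).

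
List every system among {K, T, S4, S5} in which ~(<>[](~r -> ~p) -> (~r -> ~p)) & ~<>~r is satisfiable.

K

K-tableau for the formula:
1. ~(<>[](~r -> ~p) -> (~r -> ~p)) & ~<>~r, w0
2. ~(<>[](~r -> ~p) -> (~r -> ~p)), w0
3. ~<>~r, w0
4. <>[](~r -> ~p), w0
5. ~(~r -> ~p), w0
6. ~r, w0
7. p, w0
8. [](~r -> ~p), w1
9. r, w1
Accessibility: w0Rw1
Complete open branch: satisfiable in K.
T-tableau for the formula:
1. ~(<>[](~r -> ~p) -> (~r -> ~p)) & ~<>~r, w0
2. ~(<>[](~r -> ~p) -> (~r -> ~p)), w0
3. ~<>~r, w0
4. <>[](~r -> ~p), w0
5. ~(~r -> ~p), w0
6. ~r, w0
7. p, w0
8. r, w0
Accessibility: w0Rw0
Branch closes: r and ~r both at w0.
Every branch closes (one shown): unsatisfiable in T, hence also in S4, S5 (every S4/S5-frame is a T-frame).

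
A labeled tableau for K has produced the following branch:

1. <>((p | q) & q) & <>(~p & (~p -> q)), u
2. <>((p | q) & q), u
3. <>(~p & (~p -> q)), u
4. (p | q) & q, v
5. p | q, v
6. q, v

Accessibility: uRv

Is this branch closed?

No world carries both an atom and its negation.

Not closed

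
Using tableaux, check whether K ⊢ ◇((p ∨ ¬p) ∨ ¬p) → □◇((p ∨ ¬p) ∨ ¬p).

Invalid (countermodel exists)

Tableau for the negation ¬(◇((p ∨ ¬p) ∨ ¬p) → □◇((p ∨ ¬p) ∨ ¬p)):
1. ¬(◇((p ∨ ¬p) ∨ ¬p) → □◇((p ∨ ¬p) ∨ ¬p)), 0
2. ◇((p ∨ ¬p) ∨ ¬p), 0   [¬→-rule on 1]
3. ¬□◇((p ∨ ¬p) ∨ ¬p), 0   [¬→-rule on 1]
4. (p ∨ ¬p) ∨ ¬p, 1   [◇-rule on 2: fresh world 1, 0R1]
5. ¬p, 1   [∨-rule on 4 (branches; this branch)]
6. ¬◇((p ∨ ¬p) ∨ ¬p), 2   [¬□-rule on 3: fresh world 2, 0R2]
Accessibility: 0R1, 0R2
The negation has an open branch (countermodel exists).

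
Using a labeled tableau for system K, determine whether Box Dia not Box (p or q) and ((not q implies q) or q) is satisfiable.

1. Box Dia not Box (p or q) and ((not q implies q) or q), 0
2. Box Dia not Box (p or q), 0
3. (not q implies q) or q, 0
4. q, 0

Satisfiable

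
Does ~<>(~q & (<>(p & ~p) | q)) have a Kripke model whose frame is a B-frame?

Yes, satisfiable

1. ~<>(~q & (<>(p & ~p) | q)), u
2. ~(~q & (<>(p & ~p) | q)), u   [~<>-rule on 1 via uRu]
3. ~(<>(p & ~p) | q), u   [~&-rule on 2 (branches; this branch)]
4. ~<>(p & ~p), u   [~|-rule on 3]
5. ~q, u   [~|-rule on 3]
6. ~(p & ~p), u   [~<>-rule on 4 via uRu]
7. p, u   [~&-rule on 6 (branches; this branch)]
Accessibility: uRu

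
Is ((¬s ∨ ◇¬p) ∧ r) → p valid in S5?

Tableau for the negation ¬(((¬s ∨ ◇¬p) ∧ r) → p):
1. ¬(((¬s ∨ ◇¬p) ∧ r) → p), u
2. (¬s ∨ ◇¬p) ∧ r, u   [¬→-rule on 1]
3. ¬p, u   [¬→-rule on 1]
4. ¬s ∨ ◇¬p, u   [∧-rule on 2]
5. r, u   [∧-rule on 2]
6. ◇¬p, u   [∨-rule on 4 (branches; this branch)]
7. ¬p, v   [◇-rule on 6: fresh world v, uRv]
Accessibility: uRu, uRv, vRu, vRv
The negation has an open branch (countermodel exists).

Invalid (countermodel exists)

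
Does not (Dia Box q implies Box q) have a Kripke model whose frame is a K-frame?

Satisfiable (open branch found)

1. not (Dia Box q implies Box q), u
2. Dia Box q, u   [neg-implies-rule on 1]
3. not Box q, u   [neg-implies-rule on 1]
4. Box q, v   [Dia-rule on 2: fresh world v, uRv]
5. not q, w   [neg-Box-rule on 3: fresh world w, uRw]
Accessibility: uRv, uRw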